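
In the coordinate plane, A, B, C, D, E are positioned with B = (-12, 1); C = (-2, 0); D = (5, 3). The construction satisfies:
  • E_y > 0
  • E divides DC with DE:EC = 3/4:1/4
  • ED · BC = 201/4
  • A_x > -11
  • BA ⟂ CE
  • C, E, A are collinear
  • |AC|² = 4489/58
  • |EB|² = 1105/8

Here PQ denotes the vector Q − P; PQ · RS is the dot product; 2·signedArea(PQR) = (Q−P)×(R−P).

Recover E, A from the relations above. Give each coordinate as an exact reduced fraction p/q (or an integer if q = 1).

1. E_x = -1/4  [E divides DC with DE:EC = 3/4:1/4]
2. E_y = 3/4  [E divides DC with DE:EC = 3/4:1/4]
   → E = (-1/4, 3/4)
3. A_x = -585/58  [C, E, A are collinear ∩ BA ⟂ CE]
4. A_y = -201/58  [C, E, A are collinear ∩ BA ⟂ CE]
   → A = (-585/58, -201/58)

A = (-585/58, -201/58)
E = (-1/4, 3/4)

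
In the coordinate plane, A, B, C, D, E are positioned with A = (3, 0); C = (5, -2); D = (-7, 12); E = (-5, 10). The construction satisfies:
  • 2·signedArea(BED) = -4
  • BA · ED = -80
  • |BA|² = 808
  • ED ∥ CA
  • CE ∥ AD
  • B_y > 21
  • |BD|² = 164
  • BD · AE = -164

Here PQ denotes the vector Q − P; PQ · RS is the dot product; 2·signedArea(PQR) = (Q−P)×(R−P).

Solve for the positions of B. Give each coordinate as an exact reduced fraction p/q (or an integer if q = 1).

1. B_x = -15  [BD · AE = -164 ∩ 2·signedArea(BED) = -4]
2. B_y = 22  [BD · AE = -164 ∩ 2·signedArea(BED) = -4]
   → B = (-15, 22)

B = (-15, 22)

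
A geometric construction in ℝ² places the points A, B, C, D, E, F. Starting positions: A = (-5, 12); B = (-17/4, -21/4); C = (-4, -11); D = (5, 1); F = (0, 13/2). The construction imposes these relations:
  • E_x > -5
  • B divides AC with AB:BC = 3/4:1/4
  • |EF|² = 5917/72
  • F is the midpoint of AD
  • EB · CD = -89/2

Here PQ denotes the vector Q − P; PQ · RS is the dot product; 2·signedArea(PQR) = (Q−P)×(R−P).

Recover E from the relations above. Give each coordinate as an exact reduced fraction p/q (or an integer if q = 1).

1. E_x = -53/12  [line -9·x + -12·y + -227/4 = 0 ∩ |EF|² = 5917/72]
2. E_y = -17/12  [line -9·x + -12·y + -227/4 = 0 ∩ |EF|² = 5917/72]
   → E = (-53/12, -17/12)

E = (-53/12, -17/12)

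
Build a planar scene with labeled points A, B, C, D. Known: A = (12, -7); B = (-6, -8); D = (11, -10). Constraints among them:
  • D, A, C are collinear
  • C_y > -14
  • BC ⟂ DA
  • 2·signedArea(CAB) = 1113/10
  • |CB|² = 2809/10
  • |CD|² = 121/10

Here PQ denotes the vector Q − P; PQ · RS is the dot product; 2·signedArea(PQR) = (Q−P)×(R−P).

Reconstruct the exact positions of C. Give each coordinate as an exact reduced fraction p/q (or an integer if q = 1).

C = (99/10, -133/10)

1. C_x = 99/10  [D, A, C are collinear ∩ BC ⟂ DA]
2. C_y = -133/10  [D, A, C are collinear ∩ BC ⟂ DA]
   → C = (99/10, -133/10)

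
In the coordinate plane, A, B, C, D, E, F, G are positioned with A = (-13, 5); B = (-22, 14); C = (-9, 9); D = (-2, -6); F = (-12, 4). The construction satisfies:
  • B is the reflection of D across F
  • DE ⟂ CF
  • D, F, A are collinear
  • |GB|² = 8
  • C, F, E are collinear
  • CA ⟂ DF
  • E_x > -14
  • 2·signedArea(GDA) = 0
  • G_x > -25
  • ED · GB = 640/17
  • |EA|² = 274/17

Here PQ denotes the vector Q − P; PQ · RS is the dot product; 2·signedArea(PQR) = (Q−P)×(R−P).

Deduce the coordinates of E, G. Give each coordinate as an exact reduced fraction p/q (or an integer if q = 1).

1. E_x = -234/17  [C, F, E are collinear ∩ DE ⟂ CF]
2. E_y = 18/17  [C, F, E are collinear ∩ DE ⟂ CF]
   → E = (-234/17, 18/17)
3. G_x = -24  [2·signedArea(GDA) = 0 ∩ ED · GB = 640/17]
4. G_y = 16  [2·signedArea(GDA) = 0 ∩ ED · GB = 640/17]
   → G = (-24, 16)

E = (-234/17, 18/17)
G = (-24, 16)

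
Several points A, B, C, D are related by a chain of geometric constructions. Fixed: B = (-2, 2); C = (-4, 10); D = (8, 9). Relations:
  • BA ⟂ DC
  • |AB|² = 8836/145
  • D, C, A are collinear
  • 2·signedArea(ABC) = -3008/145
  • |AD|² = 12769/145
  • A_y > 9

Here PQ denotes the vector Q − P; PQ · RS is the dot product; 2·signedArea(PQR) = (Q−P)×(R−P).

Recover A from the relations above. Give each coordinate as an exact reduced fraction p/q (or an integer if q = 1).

A = (-196/145, 1418/145)

1. A_x = -196/145  [D, C, A are collinear ∩ BA ⟂ DC]
2. A_y = 1418/145  [D, C, A are collinear ∩ BA ⟂ DC]
   → A = (-196/145, 1418/145)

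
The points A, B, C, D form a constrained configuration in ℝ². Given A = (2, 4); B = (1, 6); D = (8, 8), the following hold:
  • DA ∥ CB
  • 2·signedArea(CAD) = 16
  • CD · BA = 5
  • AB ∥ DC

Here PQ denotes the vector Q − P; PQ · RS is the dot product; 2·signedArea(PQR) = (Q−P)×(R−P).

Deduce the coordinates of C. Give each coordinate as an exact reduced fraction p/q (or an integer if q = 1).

C = (7, 10)

1. C_x = 7  [DA ∥ CB ∩ AB ∥ DC]
2. C_y = 10  [DA ∥ CB ∩ AB ∥ DC]
   → C = (7, 10)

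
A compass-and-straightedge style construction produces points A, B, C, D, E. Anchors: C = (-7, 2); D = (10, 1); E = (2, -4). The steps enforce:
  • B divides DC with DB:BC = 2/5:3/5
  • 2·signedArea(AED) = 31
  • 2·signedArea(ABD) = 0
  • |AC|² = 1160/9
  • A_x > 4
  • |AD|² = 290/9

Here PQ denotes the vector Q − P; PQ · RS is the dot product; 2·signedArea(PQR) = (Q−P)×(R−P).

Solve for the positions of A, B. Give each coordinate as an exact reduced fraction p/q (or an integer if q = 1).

A = (13/3, 4/3)
B = (16/5, 7/5)

1. A_x = 13/3  [line -5·x + 8·y + 11 = 0 ∩ |AC|² = 1160/9]
2. A_y = 4/3  [line -5·x + 8·y + 11 = 0 ∩ |AC|² = 1160/9]
   → A = (13/3, 4/3)
3. B_x = 16/5  [2·signedArea(ABD) = 0 ∩ B divides DC with DB:BC = 2/5:3/5]
4. B_y = 7/5  [2·signedArea(ABD) = 0 ∩ B divides DC with DB:BC = 2/5:3/5]
   → B = (16/5, 7/5)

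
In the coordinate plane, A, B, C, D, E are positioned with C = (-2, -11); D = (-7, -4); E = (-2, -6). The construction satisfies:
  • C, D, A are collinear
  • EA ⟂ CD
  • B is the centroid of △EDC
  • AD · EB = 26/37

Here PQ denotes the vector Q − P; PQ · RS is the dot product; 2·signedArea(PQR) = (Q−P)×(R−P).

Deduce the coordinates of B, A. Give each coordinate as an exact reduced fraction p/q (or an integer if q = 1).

1. B_x = -11/3  [B is the centroid of △EDC]
2. B_y = -7  [B is the centroid of △EDC]
   → B = (-11/3, -7)
3. A_x = -323/74  [C, D, A are collinear ∩ EA ⟂ CD]
4. A_y = -569/74  [C, D, A are collinear ∩ EA ⟂ CD]
   → A = (-323/74, -569/74)

A = (-323/74, -569/74)
B = (-11/3, -7)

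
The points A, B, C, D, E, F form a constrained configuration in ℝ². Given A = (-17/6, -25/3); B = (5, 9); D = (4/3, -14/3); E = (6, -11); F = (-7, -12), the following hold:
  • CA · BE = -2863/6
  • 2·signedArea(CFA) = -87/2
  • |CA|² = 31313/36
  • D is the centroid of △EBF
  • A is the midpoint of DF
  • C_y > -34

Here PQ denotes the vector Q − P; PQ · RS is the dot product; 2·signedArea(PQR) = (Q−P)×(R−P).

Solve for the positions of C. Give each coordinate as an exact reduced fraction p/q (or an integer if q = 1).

1. C_x = -19  [2·signedArea(CFA) = -87/2 ∩ CA · BE = -2863/6]
2. C_y = -33  [2·signedArea(CFA) = -87/2 ∩ CA · BE = -2863/6]
   → C = (-19, -33)

C = (-19, -33)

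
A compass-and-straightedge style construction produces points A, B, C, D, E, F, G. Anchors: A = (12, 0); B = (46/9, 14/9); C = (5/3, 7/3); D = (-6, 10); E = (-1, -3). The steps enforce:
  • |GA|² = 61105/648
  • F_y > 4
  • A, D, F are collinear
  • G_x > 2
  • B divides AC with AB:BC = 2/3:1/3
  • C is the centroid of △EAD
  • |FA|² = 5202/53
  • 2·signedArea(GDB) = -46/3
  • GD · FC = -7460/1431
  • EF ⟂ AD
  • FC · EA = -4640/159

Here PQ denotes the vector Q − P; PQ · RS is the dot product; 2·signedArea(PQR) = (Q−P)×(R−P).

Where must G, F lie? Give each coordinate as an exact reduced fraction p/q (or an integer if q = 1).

F = (177/53, 255/53)
G = (91/36, 77/36)

1. F_x = 177/53  [A, D, F are collinear ∩ EF ⟂ AD]
2. F_y = 255/53  [A, D, F are collinear ∩ EF ⟂ AD]
   → F = (177/53, 255/53)
3. G_x = 91/36  [2·signedArea(GDB) = -46/3 ∩ GD · FC = -7460/1431]
4. G_y = 77/36  [2·signedArea(GDB) = -46/3 ∩ GD · FC = -7460/1431]
   → G = (91/36, 77/36)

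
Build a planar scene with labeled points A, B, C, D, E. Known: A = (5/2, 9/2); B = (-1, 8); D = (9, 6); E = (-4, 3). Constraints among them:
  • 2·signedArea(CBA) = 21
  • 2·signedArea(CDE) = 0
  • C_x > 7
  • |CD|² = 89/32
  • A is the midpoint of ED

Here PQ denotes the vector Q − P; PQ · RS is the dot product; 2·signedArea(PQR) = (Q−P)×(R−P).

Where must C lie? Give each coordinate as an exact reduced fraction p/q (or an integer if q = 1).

1. C_x = 59/8  [2·signedArea(CDE) = 0 ∩ 2·signedArea(CBA) = 21]
2. C_y = 45/8  [2·signedArea(CDE) = 0 ∩ 2·signedArea(CBA) = 21]
   → C = (59/8, 45/8)

C = (59/8, 45/8)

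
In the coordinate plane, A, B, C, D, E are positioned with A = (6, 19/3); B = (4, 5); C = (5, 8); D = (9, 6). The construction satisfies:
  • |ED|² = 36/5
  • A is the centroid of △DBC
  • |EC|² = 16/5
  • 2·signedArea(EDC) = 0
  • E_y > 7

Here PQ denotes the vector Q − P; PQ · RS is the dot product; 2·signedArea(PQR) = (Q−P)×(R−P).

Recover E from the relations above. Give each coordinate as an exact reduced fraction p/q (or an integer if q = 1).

E = (33/5, 36/5)

1. E_x = 33/5  [line -2·x + -4·y + 42 = 0 ∩ |ED|² = 36/5]
2. E_y = 36/5  [line -2·x + -4·y + 42 = 0 ∩ |ED|² = 36/5]
   → E = (33/5, 36/5)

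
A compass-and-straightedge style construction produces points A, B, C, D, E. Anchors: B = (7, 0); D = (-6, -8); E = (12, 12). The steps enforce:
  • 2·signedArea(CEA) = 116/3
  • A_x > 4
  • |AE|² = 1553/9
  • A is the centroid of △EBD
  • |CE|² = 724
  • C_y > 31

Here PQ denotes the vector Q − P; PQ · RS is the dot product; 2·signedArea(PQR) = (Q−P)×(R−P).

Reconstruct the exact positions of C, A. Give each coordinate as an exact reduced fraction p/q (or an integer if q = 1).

A = (13/3, 4/3)
C = (30, 32)

1. A_x = 13/3  [A is the centroid of △EBD]
2. A_y = 4/3  [A is the centroid of △EBD]
   → A = (13/3, 4/3)
3. C_x = 30  [line 32/3·x + -23/3·y + -224/3 = 0 ∩ |CE|² = 724]
4. C_y = 32  [line 32/3·x + -23/3·y + -224/3 = 0 ∩ |CE|² = 724]
   → C = (30, 32)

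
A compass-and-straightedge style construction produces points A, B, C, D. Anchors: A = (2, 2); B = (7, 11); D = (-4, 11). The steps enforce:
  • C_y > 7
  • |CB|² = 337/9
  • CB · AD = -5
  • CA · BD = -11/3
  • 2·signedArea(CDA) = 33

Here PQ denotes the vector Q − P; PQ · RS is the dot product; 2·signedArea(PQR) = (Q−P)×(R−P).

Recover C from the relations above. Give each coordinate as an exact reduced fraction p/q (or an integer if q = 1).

C = (5/3, 8)

1. C_x = 5/3  [2·signedArea(CDA) = 33 ∩ CB · AD = -5]
2. C_y = 8  [2·signedArea(CDA) = 33 ∩ CB · AD = -5]
   → C = (5/3, 8)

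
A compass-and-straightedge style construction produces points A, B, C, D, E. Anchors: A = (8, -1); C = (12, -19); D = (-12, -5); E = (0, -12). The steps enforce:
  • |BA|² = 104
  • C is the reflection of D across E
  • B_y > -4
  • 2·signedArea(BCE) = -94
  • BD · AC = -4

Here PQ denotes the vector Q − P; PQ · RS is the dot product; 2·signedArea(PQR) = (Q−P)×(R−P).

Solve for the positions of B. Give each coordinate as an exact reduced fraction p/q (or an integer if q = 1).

1. B_x = -2  [2·signedArea(BCE) = -94 ∩ BD · AC = -4]
2. B_y = -3  [2·signedArea(BCE) = -94 ∩ BD · AC = -4]
   → B = (-2, -3)

B = (-2, -3)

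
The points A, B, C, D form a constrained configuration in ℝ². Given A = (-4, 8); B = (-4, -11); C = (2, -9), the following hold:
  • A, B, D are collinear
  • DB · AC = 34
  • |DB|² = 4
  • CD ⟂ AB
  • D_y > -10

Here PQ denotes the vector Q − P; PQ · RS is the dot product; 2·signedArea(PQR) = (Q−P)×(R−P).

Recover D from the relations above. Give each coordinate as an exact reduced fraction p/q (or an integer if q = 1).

1. D_x = -4  [A, B, D are collinear ∩ CD ⟂ AB]
2. D_y = -9  [A, B, D are collinear ∩ CD ⟂ AB]
   → D = (-4, -9)

D = (-4, -9)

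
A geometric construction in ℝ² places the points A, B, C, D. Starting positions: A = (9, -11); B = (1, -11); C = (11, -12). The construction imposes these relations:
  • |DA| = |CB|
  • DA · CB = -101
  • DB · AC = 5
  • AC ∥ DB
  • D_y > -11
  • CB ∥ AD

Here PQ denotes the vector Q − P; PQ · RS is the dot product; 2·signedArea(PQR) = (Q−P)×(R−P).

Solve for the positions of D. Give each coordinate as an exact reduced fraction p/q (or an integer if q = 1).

D = (-1, -10)

1. D_x = -1  [AC ∥ DB ∩ CB ∥ AD]
2. D_y = -10  [AC ∥ DB ∩ CB ∥ AD]
   → D = (-1, -10)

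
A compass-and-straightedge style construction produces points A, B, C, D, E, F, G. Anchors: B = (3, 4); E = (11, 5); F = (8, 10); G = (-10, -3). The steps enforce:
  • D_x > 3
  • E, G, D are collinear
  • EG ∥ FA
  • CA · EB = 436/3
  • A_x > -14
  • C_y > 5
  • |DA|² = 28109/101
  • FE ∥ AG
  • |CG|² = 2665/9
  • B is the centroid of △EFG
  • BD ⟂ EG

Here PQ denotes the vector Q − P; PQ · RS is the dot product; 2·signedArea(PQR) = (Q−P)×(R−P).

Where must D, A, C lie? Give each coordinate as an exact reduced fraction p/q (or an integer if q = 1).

A = (-13, 2)
C = (14/3, 6)
D = (1859/505, 1117/505)

1. D_x = 1859/505  [E, G, D are collinear ∩ BD ⟂ EG]
2. D_y = 1117/505  [E, G, D are collinear ∩ BD ⟂ EG]
   → D = (1859/505, 1117/505)
3. A_x = -13  [FE ∥ AG ∩ EG ∥ FA]
4. A_y = 2  [FE ∥ AG ∩ EG ∥ FA]
   → A = (-13, 2)
5. C_x = 14/3  [line 8·x + 1·y + -130/3 = 0 ∩ |CG|² = 2665/9]
6. C_y = 6  [line 8·x + 1·y + -130/3 = 0 ∩ |CG|² = 2665/9]
   → C = (14/3, 6)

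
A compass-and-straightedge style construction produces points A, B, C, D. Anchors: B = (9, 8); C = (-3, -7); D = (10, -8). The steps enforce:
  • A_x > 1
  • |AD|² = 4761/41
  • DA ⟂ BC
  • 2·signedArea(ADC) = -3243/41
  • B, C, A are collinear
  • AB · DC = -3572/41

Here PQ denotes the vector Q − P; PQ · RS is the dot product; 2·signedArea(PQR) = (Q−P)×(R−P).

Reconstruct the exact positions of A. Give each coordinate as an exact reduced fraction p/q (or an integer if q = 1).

A = (65/41, -52/41)

1. A_x = 65/41  [B, C, A are collinear ∩ DA ⟂ BC]
2. A_y = -52/41  [B, C, A are collinear ∩ DA ⟂ BC]
   → A = (65/41, -52/41)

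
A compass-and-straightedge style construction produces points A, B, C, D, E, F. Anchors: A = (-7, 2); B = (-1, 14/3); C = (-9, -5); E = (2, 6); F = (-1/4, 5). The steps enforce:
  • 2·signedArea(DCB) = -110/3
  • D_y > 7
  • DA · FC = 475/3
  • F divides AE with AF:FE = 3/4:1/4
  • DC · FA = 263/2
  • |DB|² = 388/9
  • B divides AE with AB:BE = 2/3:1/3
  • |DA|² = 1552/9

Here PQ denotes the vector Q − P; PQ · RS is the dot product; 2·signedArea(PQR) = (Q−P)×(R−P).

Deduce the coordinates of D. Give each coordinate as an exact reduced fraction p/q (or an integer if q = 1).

1. D_x = 5  [2·signedArea(DCB) = -110/3 ∩ DA · FC = 475/3]
2. D_y = 22/3  [2·signedArea(DCB) = -110/3 ∩ DA · FC = 475/3]
   → D = (5, 22/3)

D = (5, 22/3)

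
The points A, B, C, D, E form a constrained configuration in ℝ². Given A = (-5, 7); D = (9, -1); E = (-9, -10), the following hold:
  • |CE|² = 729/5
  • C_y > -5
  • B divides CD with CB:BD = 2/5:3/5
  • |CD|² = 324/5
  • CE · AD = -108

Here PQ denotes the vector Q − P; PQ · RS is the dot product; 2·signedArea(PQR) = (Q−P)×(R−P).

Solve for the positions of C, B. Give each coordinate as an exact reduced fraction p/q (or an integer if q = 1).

1. C_x = 9/5  [line -14·x + 8·y + 62 = 0 ∩ |CE|² = 729/5]
2. C_y = -23/5  [line -14·x + 8·y + 62 = 0 ∩ |CE|² = 729/5]
   → C = (9/5, -23/5)
3. B_x = 117/25  [B divides CD with CB:BD = 2/5:3/5]
4. B_y = -79/25  [B divides CD with CB:BD = 2/5:3/5]
   → B = (117/25, -79/25)

B = (117/25, -79/25)
C = (9/5, -23/5)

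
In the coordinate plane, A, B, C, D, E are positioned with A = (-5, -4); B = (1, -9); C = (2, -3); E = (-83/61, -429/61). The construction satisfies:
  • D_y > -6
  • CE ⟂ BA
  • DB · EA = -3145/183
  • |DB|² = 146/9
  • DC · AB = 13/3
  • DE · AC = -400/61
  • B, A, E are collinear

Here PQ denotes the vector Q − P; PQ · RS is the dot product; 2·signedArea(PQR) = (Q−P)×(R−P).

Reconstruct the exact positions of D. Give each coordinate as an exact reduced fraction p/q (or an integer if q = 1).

1. D_x = -2/3  [DC · AB = 13/3 ∩ DE · AC = -400/61]
2. D_y = -16/3  [DC · AB = 13/3 ∩ DE · AC = -400/61]
   → D = (-2/3, -16/3)

D = (-2/3, -16/3)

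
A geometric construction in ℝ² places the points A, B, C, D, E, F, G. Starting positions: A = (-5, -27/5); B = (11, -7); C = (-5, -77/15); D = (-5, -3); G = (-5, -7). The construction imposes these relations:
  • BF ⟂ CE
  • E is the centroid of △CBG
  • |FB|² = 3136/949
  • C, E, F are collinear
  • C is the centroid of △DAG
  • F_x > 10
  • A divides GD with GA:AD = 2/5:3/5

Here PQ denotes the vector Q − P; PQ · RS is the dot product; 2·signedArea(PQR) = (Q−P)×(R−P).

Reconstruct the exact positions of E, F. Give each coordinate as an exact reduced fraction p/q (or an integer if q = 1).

1. E_x = 1/3  [E is the centroid of △CBG]
2. E_y = -287/45  [E is the centroid of △CBG]
   → E = (1/3, -287/45)
3. F_x = 10047/949  [C, E, F are collinear ∩ BF ⟂ CE]
4. F_y = -8323/949  [C, E, F are collinear ∩ BF ⟂ CE]
   → F = (10047/949, -8323/949)

E = (1/3, -287/45)
F = (10047/949, -8323/949)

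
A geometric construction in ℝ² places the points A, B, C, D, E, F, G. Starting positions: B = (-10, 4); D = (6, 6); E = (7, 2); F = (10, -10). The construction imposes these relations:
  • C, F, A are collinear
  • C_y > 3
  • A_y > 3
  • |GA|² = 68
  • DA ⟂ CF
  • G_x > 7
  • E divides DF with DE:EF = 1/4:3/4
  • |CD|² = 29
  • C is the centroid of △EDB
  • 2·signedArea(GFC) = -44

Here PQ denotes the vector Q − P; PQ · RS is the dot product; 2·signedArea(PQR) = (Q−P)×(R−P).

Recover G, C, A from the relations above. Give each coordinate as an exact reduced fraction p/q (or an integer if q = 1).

1. C_x = 1  [C is the centroid of △EDB]
2. C_y = 4  [C is the centroid of △EDB]
   → C = (1, 4)
3. A_x = 430/277  [C, F, A are collinear ∩ DA ⟂ CF]
4. A_y = 870/277  [C, F, A are collinear ∩ DA ⟂ CF]
   → A = (430/277, 870/277)
5. G_x = 8  [line -14·x + -9·y + 94 = 0 ∩ |GA|² = 68]
6. G_y = -2  [line -14·x + -9·y + 94 = 0 ∩ |GA|² = 68]
   → G = (8, -2)

A = (430/277, 870/277)
C = (1, 4)
G = (8, -2)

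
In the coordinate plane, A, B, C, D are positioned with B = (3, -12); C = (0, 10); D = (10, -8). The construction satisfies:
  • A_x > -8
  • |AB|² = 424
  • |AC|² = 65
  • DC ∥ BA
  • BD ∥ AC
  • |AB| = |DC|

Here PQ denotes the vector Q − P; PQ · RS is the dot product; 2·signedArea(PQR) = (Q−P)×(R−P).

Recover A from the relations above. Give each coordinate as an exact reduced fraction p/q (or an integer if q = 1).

A = (-7, 6)

1. A_x = -7  [BD ∥ AC ∩ DC ∥ BA]
2. A_y = 6  [BD ∥ AC ∩ DC ∥ BA]
   → A = (-7, 6)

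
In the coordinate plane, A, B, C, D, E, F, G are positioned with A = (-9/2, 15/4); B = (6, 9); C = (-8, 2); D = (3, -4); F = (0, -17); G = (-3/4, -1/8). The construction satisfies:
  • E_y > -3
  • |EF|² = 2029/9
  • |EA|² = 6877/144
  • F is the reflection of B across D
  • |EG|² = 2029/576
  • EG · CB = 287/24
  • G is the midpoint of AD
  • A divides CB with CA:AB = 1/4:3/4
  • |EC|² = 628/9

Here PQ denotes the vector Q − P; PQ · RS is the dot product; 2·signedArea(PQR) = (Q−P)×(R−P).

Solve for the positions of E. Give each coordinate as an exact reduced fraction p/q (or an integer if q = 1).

1. E_x = -2/3  [line -14·x + -7·y + -70/3 = 0 ∩ |EF|² = 2029/9]
2. E_y = -2  [line -14·x + -7·y + -70/3 = 0 ∩ |EF|² = 2029/9]
   → E = (-2/3, -2)

E = (-2/3, -2)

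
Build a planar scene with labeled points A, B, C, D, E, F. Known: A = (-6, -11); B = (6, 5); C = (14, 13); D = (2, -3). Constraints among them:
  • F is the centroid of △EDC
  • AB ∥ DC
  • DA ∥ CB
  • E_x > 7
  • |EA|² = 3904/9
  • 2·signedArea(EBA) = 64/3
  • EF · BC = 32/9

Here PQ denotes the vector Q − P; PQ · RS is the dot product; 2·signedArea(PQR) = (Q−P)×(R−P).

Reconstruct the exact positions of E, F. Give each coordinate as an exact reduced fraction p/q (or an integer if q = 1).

E = (22/3, 5)
F = (70/9, 5)

1. E_x = 22/3  [line 16·x + -12·y + -172/3 = 0 ∩ |EA|² = 3904/9]
2. E_y = 5  [line 16·x + -12·y + -172/3 = 0 ∩ |EA|² = 3904/9]
   → E = (22/3, 5)
3. F_x = 70/9  [EF · BC = 32/9 ∩ F is the centroid of △EDC]
4. F_y = 5  [EF · BC = 32/9 ∩ F is the centroid of △EDC]
   → F = (70/9, 5)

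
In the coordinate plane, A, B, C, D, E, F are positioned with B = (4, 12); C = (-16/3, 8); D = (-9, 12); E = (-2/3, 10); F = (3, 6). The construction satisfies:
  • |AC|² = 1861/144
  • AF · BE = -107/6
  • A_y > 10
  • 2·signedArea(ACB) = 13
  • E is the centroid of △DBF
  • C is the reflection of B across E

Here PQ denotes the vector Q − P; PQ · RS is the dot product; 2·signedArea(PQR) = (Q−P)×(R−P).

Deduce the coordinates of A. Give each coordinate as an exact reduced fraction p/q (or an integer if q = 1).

A = (-11/4, 21/2)

1. A_x = -11/4  [2·signedArea(ACB) = 13 ∩ AF · BE = -107/6]
2. A_y = 21/2  [2·signedArea(ACB) = 13 ∩ AF · BE = -107/6]
   → A = (-11/4, 21/2)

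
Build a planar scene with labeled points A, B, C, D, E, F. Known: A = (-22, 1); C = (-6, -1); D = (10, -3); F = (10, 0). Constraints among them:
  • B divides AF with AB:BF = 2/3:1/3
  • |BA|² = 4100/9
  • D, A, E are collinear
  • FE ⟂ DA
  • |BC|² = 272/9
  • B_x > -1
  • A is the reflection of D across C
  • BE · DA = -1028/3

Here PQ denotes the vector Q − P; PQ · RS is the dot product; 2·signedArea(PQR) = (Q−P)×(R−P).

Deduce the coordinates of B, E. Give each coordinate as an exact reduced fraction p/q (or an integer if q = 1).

B = (-2/3, 1/3)
E = (626/65, -192/65)

1. B_x = -2/3  [B divides AF with AB:BF = 2/3:1/3]
2. B_y = 1/3  [B divides AF with AB:BF = 2/3:1/3]
   → B = (-2/3, 1/3)
3. E_x = 626/65  [D, A, E are collinear ∩ FE ⟂ DA]
4. E_y = -192/65  [D, A, E are collinear ∩ FE ⟂ DA]
   → E = (626/65, -192/65)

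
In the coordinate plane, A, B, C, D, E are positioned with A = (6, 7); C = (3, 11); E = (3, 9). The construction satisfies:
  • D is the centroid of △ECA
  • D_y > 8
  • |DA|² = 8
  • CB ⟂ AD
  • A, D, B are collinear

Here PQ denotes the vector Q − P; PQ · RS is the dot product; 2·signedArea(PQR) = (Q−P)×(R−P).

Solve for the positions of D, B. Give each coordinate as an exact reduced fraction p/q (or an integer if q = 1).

B = (5/2, 21/2)
D = (4, 9)

1. D_x = 4  [D is the centroid of △ECA]
2. D_y = 9  [D is the centroid of △ECA]
   → D = (4, 9)
3. B_x = 5/2  [A, D, B are collinear ∩ CB ⟂ AD]
4. B_y = 21/2  [A, D, B are collinear ∩ CB ⟂ AD]
   → B = (5/2, 21/2)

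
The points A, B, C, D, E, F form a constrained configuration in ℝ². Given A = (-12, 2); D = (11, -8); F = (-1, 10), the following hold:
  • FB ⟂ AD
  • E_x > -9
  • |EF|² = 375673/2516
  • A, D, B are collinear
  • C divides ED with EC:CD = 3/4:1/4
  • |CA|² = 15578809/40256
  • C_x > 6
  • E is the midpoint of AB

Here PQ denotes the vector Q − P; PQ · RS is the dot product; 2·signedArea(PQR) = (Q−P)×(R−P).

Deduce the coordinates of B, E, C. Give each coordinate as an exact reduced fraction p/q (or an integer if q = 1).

1. B_x = -3569/629  [A, D, B are collinear ∩ FB ⟂ AD]
2. B_y = -472/629  [A, D, B are collinear ∩ FB ⟂ AD]
   → B = (-3569/629, -472/629)
3. E_x = -11117/1258  [E is the midpoint of AB]
4. E_y = 393/629  [E is the midpoint of AB]
   → E = (-11117/1258, 393/629)
5. C_x = 30397/5032  [C divides ED with EC:CD = 3/4:1/4]
6. C_y = -14703/2516  [C divides ED with EC:CD = 3/4:1/4]
   → C = (30397/5032, -14703/2516)

B = (-3569/629, -472/629)
C = (30397/5032, -14703/2516)
E = (-11117/1258, 393/629)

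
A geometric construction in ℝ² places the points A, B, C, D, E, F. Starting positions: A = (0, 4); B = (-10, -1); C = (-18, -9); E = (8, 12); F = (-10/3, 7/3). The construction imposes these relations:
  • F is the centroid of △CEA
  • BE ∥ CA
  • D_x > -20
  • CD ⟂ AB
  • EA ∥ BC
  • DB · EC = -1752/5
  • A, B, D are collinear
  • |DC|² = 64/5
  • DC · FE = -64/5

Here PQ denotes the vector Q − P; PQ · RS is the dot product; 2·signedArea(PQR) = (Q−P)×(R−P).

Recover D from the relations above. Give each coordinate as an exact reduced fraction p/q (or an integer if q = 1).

1. D_x = -98/5  [A, B, D are collinear ∩ CD ⟂ AB]
2. D_y = -29/5  [A, B, D are collinear ∩ CD ⟂ AB]
   → D = (-98/5, -29/5)

D = (-98/5, -29/5)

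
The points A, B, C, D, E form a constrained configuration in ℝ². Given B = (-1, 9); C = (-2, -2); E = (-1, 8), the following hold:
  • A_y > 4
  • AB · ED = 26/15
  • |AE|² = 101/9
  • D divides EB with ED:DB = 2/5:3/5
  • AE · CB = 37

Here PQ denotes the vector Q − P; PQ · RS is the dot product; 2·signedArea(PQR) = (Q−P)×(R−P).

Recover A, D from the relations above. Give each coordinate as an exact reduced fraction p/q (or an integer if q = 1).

A = (-4/3, 14/3)
D = (-1, 42/5)

1. D_x = -1  [D divides EB with ED:DB = 2/5:3/5]
2. D_y = 42/5  [D divides EB with ED:DB = 2/5:3/5]
   → D = (-1, 42/5)
3. A_x = -4/3  [AE · CB = 37 ∩ AB · ED = 26/15]
4. A_y = 14/3  [AE · CB = 37 ∩ AB · ED = 26/15]
   → A = (-4/3, 14/3)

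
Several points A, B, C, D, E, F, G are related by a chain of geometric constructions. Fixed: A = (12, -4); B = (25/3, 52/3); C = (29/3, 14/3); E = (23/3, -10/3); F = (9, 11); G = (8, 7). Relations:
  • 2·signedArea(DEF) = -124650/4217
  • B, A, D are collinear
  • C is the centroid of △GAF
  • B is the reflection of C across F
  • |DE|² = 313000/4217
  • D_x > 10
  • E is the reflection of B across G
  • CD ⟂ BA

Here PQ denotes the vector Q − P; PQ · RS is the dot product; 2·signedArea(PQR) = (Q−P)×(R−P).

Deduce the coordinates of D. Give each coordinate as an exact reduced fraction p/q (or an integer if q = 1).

D = (132661/12651, 60820/12651)

1. D_x = 132661/12651  [B, A, D are collinear ∩ CD ⟂ BA]
2. D_y = 60820/12651  [B, A, D are collinear ∩ CD ⟂ BA]
   → D = (132661/12651, 60820/12651)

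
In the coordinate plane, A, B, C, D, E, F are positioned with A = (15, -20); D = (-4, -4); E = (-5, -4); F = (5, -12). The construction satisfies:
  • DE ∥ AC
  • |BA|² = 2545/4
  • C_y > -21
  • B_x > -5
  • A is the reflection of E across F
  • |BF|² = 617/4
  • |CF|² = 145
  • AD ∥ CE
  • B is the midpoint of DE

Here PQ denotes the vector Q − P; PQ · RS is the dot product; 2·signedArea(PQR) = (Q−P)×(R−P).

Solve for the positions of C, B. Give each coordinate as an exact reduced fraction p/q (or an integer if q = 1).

B = (-9/2, -4)
C = (14, -20)

1. C_x = 14  [AD ∥ CE ∩ DE ∥ AC]
2. C_y = -20  [AD ∥ CE ∩ DE ∥ AC]
   → C = (14, -20)
3. B_x = -9/2  [B is the midpoint of DE]
4. B_y = -4  [B is the midpoint of DE]
   → B = (-9/2, -4)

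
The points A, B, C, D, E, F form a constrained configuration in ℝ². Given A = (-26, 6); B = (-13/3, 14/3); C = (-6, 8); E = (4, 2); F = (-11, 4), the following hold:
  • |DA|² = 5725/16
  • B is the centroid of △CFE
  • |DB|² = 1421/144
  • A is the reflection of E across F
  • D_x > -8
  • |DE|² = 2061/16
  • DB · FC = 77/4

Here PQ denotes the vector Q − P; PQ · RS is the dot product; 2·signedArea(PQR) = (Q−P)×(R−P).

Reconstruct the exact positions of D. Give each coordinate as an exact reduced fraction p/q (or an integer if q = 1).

D = (-29/4, 7/2)

1. D_x = -29/4  [line -5·x + -4·y + -89/4 = 0 ∩ |DA|² = 5725/16]
2. D_y = 7/2  [line -5·x + -4·y + -89/4 = 0 ∩ |DA|² = 5725/16]
   → D = (-29/4, 7/2)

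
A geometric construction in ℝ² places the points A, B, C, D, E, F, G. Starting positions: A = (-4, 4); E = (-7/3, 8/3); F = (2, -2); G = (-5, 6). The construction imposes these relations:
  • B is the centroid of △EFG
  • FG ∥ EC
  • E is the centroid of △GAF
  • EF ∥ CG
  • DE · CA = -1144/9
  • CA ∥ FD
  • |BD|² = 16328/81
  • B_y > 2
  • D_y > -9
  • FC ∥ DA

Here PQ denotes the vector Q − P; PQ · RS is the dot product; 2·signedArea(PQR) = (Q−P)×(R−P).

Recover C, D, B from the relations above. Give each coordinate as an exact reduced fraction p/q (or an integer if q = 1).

B = (-16/9, 20/9)
C = (-28/3, 32/3)
D = (22/3, -26/3)

1. C_x = -28/3  [EF ∥ CG ∩ FG ∥ EC]
2. C_y = 32/3  [EF ∥ CG ∩ FG ∥ EC]
   → C = (-28/3, 32/3)
3. D_x = 22/3  [FC ∥ DA ∩ CA ∥ FD]
4. D_y = -26/3  [FC ∥ DA ∩ CA ∥ FD]
   → D = (22/3, -26/3)
5. B_x = -16/9  [B is the centroid of △EFG]
6. B_y = 20/9  [B is the centroid of △EFG]
   → B = (-16/9, 20/9)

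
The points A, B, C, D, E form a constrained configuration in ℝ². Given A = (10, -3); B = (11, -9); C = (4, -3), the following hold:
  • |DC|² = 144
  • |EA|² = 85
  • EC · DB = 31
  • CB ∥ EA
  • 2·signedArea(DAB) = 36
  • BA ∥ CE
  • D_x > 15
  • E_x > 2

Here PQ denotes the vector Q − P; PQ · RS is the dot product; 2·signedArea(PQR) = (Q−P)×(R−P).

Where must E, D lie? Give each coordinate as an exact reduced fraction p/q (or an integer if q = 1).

1. E_x = 3  [CB ∥ EA ∩ BA ∥ CE]
2. E_y = 3  [CB ∥ EA ∩ BA ∥ CE]
   → E = (3, 3)
3. D_x = 16  [2·signedArea(DAB) = 36 ∩ EC · DB = 31]
4. D_y = -3  [2·signedArea(DAB) = 36 ∩ EC · DB = 31]
   → D = (16, -3)

D = (16, -3)
E = (3, 3)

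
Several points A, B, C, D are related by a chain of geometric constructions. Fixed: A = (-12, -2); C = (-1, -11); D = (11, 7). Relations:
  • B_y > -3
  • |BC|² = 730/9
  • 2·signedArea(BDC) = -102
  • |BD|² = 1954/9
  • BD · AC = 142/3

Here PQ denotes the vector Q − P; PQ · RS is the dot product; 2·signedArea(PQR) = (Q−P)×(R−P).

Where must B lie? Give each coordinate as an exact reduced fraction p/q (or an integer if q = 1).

B = (-2/3, -2)

1. B_x = -2/3  [BD · AC = 142/3 ∩ 2·signedArea(BDC) = -102]
2. B_y = -2  [BD · AC = 142/3 ∩ 2·signedArea(BDC) = -102]
   → B = (-2/3, -2)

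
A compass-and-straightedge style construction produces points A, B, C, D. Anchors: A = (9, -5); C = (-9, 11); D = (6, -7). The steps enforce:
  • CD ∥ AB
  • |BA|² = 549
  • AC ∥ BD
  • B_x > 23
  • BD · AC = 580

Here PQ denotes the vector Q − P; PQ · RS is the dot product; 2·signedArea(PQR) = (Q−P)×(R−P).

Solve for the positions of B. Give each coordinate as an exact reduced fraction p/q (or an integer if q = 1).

1. B_x = 24  [AC ∥ BD ∩ CD ∥ AB]
2. B_y = -23  [AC ∥ BD ∩ CD ∥ AB]
   → B = (24, -23)

B = (24, -23)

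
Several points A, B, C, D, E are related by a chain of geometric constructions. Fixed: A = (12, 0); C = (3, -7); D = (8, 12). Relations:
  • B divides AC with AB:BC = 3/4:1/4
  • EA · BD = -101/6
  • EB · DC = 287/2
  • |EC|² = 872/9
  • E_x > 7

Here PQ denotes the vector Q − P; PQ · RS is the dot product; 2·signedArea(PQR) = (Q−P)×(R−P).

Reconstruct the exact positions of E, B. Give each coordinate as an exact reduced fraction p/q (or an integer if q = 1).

B = (21/4, -21/4)
E = (23/3, 5/3)

1. B_x = 21/4  [B divides AC with AB:BC = 3/4:1/4]
2. B_y = -21/4  [B divides AC with AB:BC = 3/4:1/4]
   → B = (21/4, -21/4)
3. E_x = 23/3  [EA · BD = -101/6 ∩ EB · DC = 287/2]
4. E_y = 5/3  [EA · BD = -101/6 ∩ EB · DC = 287/2]
   → E = (23/3, 5/3)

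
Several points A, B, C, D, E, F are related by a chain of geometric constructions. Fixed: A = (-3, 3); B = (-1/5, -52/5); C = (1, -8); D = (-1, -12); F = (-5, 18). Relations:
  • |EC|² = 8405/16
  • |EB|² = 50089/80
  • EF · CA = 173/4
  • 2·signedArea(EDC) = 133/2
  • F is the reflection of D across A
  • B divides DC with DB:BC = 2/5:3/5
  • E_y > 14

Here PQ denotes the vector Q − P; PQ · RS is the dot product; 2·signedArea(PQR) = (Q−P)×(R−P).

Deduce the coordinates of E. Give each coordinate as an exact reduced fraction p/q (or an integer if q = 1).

1. E_x = -9/2  [2·signedArea(EDC) = 133/2 ∩ EF · CA = 173/4]
2. E_y = 57/4  [2·signedArea(EDC) = 133/2 ∩ EF · CA = 173/4]
   → E = (-9/2, 57/4)

E = (-9/2, 57/4)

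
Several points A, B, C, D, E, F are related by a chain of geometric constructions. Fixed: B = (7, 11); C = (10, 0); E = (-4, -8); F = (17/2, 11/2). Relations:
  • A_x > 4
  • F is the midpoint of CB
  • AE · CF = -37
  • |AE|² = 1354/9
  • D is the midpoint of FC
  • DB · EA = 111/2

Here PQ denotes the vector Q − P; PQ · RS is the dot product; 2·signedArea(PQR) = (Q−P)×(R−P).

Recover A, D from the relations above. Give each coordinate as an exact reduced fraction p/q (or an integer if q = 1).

1. A_x = 13/3  [line 3/2·x + -11/2·y + -1 = 0 ∩ |AE|² = 1354/9]
2. A_y = 1  [line 3/2·x + -11/2·y + -1 = 0 ∩ |AE|² = 1354/9]
   → A = (13/3, 1)
3. D_x = 37/4  [D is the midpoint of FC]
4. D_y = 11/4  [D is the midpoint of FC]
   → D = (37/4, 11/4)

A = (13/3, 1)
D = (37/4, 11/4)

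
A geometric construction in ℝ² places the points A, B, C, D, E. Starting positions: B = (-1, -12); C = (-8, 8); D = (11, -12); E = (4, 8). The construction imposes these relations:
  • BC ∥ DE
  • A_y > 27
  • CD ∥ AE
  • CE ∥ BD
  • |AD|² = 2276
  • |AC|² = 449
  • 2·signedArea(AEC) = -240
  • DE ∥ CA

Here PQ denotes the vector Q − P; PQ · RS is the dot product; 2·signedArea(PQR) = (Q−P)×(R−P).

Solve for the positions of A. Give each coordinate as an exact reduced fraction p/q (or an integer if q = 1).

1. A_x = -15  [CD ∥ AE ∩ DE ∥ CA]
2. A_y = 28  [CD ∥ AE ∩ DE ∥ CA]
   → A = (-15, 28)

A = (-15, 28)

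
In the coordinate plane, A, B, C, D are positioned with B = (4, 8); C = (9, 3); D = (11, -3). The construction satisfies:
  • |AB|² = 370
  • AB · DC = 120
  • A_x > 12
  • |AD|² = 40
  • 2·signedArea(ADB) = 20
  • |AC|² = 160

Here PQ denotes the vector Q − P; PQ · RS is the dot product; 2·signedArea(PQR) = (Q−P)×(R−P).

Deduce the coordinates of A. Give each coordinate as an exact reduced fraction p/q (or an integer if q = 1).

A = (13, -9)

1. A_x = 13  [2·signedArea(ADB) = 20 ∩ AB · DC = 120]
2. A_y = -9  [2·signedArea(ADB) = 20 ∩ AB · DC = 120]
   → A = (13, -9)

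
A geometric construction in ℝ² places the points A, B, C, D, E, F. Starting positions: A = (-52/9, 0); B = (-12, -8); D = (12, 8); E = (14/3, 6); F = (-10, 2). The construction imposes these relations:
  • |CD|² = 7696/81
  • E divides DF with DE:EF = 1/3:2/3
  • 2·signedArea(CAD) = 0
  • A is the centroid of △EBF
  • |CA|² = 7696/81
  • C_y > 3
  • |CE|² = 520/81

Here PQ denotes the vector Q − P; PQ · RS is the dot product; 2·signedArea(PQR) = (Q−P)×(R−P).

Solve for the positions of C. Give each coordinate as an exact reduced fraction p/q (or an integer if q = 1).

1. C_x = 28/9  [line -8·x + 160/9·y + -416/9 = 0 ∩ |CA|² = 7696/81]
2. C_y = 4  [line -8·x + 160/9·y + -416/9 = 0 ∩ |CA|² = 7696/81]
   → C = (28/9, 4)

C = (28/9, 4)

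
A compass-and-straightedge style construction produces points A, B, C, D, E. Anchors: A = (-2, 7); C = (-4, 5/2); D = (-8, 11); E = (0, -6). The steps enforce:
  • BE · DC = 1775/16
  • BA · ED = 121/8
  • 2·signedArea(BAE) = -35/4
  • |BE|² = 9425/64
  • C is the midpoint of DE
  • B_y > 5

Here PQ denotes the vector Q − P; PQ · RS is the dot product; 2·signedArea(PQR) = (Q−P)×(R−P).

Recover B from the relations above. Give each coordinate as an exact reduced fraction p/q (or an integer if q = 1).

1. B_x = -5/2  [BE · DC = 1775/16 ∩ 2·signedArea(BAE) = -35/4]
2. B_y = 47/8  [BE · DC = 1775/16 ∩ 2·signedArea(BAE) = -35/4]
   → B = (-5/2, 47/8)

B = (-5/2, 47/8)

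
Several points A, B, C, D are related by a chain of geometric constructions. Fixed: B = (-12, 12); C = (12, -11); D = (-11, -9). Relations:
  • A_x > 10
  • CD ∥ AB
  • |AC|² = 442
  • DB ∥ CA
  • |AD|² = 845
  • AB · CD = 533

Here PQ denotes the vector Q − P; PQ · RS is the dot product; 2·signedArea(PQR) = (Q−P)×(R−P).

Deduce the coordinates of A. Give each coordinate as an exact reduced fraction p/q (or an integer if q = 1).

1. A_x = 11  [CD ∥ AB ∩ DB ∥ CA]
2. A_y = 10  [CD ∥ AB ∩ DB ∥ CA]
   → A = (11, 10)

A = (11, 10)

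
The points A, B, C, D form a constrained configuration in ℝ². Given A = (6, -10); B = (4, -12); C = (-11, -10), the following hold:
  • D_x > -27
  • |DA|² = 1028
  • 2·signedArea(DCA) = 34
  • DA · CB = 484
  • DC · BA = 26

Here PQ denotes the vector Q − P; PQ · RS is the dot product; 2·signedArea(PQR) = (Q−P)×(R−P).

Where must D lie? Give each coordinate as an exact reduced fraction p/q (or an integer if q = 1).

1. D_x = -26  [DA · CB = 484 ∩ DC · BA = 26]
2. D_y = -8  [DA · CB = 484 ∩ DC · BA = 26]
   → D = (-26, -8)

D = (-26, -8)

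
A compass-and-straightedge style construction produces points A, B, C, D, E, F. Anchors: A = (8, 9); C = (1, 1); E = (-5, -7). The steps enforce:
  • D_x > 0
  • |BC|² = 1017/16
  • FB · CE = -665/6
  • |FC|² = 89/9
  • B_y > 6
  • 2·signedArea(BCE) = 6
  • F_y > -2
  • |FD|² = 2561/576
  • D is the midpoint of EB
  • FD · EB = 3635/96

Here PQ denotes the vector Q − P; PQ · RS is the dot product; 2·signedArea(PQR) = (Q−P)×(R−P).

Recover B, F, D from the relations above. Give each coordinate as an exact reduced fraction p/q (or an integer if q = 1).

B = (25/4, 7)
D = (5/8, 0)
F = (-2/3, -5/3)

1. B_x = 25/4  [line 8·x + -6·y + -8 = 0 ∩ |BC|² = 1017/16]
2. B_y = 7  [line 8·x + -6·y + -8 = 0 ∩ |BC|² = 1017/16]
   → B = (25/4, 7)
3. D_x = 5/8  [D is the midpoint of EB]
4. D_y = 0  [D is the midpoint of EB]
   → D = (5/8, 0)
5. F_x = -2/3  [FB · CE = -665/6 ∩ FD · EB = 3635/96]
6. F_y = -5/3  [FB · CE = -665/6 ∩ FD · EB = 3635/96]
   → F = (-2/3, -5/3)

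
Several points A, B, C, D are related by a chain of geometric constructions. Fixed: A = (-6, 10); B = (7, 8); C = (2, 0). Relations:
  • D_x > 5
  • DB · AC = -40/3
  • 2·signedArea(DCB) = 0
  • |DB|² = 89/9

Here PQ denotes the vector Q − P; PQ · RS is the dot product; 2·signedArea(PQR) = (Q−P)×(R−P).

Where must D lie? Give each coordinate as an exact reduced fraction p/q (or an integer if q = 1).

1. D_x = 16/3  [2·signedArea(DCB) = 0 ∩ DB · AC = -40/3]
2. D_y = 16/3  [2·signedArea(DCB) = 0 ∩ DB · AC = -40/3]
   → D = (16/3, 16/3)

D = (16/3, 16/3)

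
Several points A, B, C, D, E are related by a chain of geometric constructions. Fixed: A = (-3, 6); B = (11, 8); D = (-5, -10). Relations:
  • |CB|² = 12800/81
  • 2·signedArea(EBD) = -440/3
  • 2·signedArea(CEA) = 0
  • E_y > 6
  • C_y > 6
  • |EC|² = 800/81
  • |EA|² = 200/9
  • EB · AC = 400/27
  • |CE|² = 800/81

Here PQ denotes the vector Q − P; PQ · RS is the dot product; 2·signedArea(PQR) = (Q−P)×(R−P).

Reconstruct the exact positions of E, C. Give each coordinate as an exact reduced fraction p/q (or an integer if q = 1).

1. E_x = 5/3  [line 18·x + -16·y + 230/3 = 0 ∩ |EA|² = 200/9]
2. E_y = 20/3  [line 18·x + -16·y + 230/3 = 0 ∩ |EA|² = 200/9]
   → E = (5/3, 20/3)
3. C_x = -13/9  [2·signedArea(CEA) = 0 ∩ EB · AC = 400/27]
4. C_y = 56/9  [2·signedArea(CEA) = 0 ∩ EB · AC = 400/27]
   → C = (-13/9, 56/9)

C = (-13/9, 56/9)
E = (5/3, 20/3)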